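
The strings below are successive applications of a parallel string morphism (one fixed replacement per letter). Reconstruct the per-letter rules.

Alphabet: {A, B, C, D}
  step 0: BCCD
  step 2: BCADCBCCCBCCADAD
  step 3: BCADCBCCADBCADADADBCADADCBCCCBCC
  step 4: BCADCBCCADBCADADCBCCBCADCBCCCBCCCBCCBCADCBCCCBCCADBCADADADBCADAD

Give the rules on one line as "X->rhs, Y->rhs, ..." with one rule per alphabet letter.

A->CB, B->BC, C->AD, D->CC

  step 3 ⇒ step 4: BCADCBCCADBCADADADBCADADCBCCCBCC ⇒ BC·AD·CB·CC·AD·BC·AD·AD·CB·CC·BC·AD·CB·CC·CB·CC·CB·CC·BC·AD·CB·CC·CB·CC·AD·BC·AD·AD·AD·BC·AD·AD
    A ↦ CB
    B ↦ BC
    C ↦ AD
    D ↦ CC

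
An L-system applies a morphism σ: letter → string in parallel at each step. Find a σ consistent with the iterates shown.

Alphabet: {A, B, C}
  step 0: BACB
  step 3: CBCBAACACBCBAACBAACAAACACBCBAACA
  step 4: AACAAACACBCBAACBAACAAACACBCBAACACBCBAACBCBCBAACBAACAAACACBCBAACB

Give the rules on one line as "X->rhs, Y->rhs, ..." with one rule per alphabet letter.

  step 3 ⇒ step 4: CBCBAACACBCBAACBAACAAACACBCBAACA ⇒ AA·CA·AA·CA·CB·CB·AA·CB·AA·CA·AA·CA·CB·CB·AA·CA·CB·CB·AA·CB·CB·CB·AA·CB·AA·CA·AA·CA·CB·CB·AA·CB
    A ↦ CB
    B ↦ CA
    C ↦ AA

A->CB, B->CA, C->AA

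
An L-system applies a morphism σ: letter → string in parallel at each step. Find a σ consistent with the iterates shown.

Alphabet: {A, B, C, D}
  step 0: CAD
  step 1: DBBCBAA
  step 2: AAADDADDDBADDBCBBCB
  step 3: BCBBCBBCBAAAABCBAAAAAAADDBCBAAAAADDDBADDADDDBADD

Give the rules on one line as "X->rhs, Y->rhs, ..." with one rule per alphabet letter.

A->BCB, B->ADD, C->DB, D->AA

  step 2 ⇒ step 3: AAADDADDDBADDBCBBCB ⇒ BCB·BCB·BCB·AA·AA·BCB·AA·AA·AA·ADD·BCB·AA·AA·ADD·DB·ADD·ADD·DB·ADD
    A ↦ BCB
    B ↦ ADD
    C ↦ DB
    D ↦ AA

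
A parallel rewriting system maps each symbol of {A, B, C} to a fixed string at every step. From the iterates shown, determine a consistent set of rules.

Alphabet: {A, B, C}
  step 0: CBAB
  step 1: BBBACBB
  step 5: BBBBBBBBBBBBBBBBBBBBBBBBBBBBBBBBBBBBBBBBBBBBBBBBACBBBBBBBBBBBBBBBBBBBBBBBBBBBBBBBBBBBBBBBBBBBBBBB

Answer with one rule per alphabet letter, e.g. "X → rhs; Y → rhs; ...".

  step 0 ⇒ step 1: CBAB ⇒ B·BB·AC·BB
    A ↦ AC
    B ↦ BB
    C ↦ B

A->AC, B->BB, C->B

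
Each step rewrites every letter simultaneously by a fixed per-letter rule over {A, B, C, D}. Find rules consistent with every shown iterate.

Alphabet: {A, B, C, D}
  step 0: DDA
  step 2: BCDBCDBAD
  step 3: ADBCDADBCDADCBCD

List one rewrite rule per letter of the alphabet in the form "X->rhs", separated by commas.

A->CB, B->AD, C->B, D->CD

  step 2 ⇒ step 3: BCDBCDBAD ⇒ AD·B·CD·AD·B·CD·AD·CB·CD
    A ↦ CB
    B ↦ AD
    C ↦ B
    D ↦ CD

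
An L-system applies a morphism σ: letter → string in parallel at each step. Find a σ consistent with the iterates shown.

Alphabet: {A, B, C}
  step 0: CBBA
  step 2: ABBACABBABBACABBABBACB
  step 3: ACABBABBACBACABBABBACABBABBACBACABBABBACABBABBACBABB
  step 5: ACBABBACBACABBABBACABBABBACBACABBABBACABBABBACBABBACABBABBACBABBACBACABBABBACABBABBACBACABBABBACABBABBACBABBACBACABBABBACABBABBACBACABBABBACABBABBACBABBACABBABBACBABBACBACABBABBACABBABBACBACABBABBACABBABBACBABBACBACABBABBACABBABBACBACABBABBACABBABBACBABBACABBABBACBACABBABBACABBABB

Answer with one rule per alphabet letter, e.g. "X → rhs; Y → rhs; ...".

  step 2 ⇒ step 3: ABBACABBABBACABBABBACB ⇒ AC·ABB·ABB·AC·B·AC·ABB·ABB·AC·ABB·ABB·AC·B·AC·ABB·ABB·AC·ABB·ABB·AC·B·ABB
    A ↦ AC
    B ↦ ABB
    C ↦ B

A->AC, B->ABB, C->B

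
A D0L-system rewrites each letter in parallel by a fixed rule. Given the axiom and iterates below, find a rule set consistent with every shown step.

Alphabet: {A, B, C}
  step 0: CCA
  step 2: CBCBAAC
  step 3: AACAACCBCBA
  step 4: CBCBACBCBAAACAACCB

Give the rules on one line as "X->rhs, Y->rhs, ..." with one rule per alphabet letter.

  step 3 ⇒ step 4: AACAACCBCBA ⇒ CB·CB·A·CB·CB·A·A·AC·A·AC·CB
    A ↦ CB
    B ↦ AC
    C ↦ A

A->CB, B->AC, C->A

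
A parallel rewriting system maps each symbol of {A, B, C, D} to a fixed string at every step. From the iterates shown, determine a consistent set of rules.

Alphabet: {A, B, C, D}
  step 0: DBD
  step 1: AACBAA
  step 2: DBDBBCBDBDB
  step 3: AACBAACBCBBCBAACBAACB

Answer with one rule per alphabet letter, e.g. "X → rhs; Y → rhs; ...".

A->DB, B->CB, C->B, D->AA

  step 2 ⇒ step 3: DBDBBCBDBDB ⇒ AA·CB·AA·CB·CB·B·CB·AA·CB·AA·CB
    B ↦ CB
    C ↦ B
    D ↦ AA
  step 1 ⇒ step 2: AACBAA ⇒ DB·DB·B·CB·DB·DB
    A ↦ DB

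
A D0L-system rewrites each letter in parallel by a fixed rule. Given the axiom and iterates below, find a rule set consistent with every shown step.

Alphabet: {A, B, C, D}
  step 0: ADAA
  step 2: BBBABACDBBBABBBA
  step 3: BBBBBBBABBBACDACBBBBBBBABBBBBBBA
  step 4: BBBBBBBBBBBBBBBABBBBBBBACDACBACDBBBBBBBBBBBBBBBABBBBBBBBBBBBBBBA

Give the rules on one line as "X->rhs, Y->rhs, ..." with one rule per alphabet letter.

  step 3 ⇒ step 4: BBBBBBBABBBACDACBBBBBBBABBBBBBBA ⇒ BB·BB·BB·BB·BB·BB·BB·BA·BB·BB·BB·BA·CD·AC·BA·CD·BB·BB·BB·BB·BB·BB·BB·BA·BB·BB·BB·BB·BB·BB·BB·BA
    A ↦ BA
    B ↦ BB
    C ↦ CD
    D ↦ AC

A->BA, B->BB, C->CD, D->AC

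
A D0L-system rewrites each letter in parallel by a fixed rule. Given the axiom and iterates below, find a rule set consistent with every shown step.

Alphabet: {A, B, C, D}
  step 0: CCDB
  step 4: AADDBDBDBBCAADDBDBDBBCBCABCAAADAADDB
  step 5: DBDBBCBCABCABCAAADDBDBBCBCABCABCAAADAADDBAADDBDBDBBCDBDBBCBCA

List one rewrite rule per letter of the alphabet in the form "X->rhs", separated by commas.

A->DB, B->A, C->AD, D->BC

  step 4 ⇒ step 5: AADDBDBDBBCAADDBDBDBBCBCABCAAADAADDB ⇒ DB·DB·BC·BC·A·BC·A·BC·A·A·AD·DB·DB·BC·BC·A·BC·A·BC·A·A·AD·A·AD·DB·A·AD·DB·DB·DB·BC·DB·DB·BC·BC·A
    A ↦ DB
    B ↦ A
    C ↦ AD
    D ↦ BC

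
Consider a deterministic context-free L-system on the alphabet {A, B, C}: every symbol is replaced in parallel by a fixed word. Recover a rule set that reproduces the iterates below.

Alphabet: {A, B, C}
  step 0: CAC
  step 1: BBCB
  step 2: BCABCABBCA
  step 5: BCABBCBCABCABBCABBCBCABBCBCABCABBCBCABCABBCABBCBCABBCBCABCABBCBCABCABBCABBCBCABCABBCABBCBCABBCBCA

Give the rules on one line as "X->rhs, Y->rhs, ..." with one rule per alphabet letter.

A->BC, B->BCA, C->B

  step 1 ⇒ step 2: BBCB ⇒ BCA·BCA·B·BCA
    B ↦ BCA
    C ↦ B
  step 0 ⇒ step 1: CAC ⇒ B·BC·B
    A ↦ BC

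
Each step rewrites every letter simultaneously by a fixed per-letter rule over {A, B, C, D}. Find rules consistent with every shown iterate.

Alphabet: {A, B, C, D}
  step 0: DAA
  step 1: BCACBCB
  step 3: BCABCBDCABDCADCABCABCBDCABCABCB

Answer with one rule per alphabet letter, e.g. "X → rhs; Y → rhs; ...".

  step 0 ⇒ step 1: DAA ⇒ BCA·CB·CB
    A ↦ CB
    D ↦ BCA
    B ↦ DCA  (constrained at step 1)
    C ↦ B  (constrained at step 1)

A->CB, B->DCA, C->B, D->BCA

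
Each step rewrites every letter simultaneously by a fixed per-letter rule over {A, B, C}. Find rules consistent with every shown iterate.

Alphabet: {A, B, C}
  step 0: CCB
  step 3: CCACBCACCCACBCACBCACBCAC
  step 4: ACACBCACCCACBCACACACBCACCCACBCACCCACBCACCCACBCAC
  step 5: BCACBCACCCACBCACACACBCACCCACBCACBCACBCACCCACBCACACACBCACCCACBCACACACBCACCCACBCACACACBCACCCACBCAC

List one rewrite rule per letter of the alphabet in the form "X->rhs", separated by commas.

  step 4 ⇒ step 5: ACACBCACCCACBCACACACBCACCCACBCACCCACBCACCCACBCAC ⇒ BC·AC·BC·AC·CC·AC·BC·AC·AC·AC·BC·AC·CC·AC·BC·AC·BC·AC·BC·AC·CC·AC·BC·AC·AC·AC·BC·AC·CC·AC·BC·AC·AC·AC·BC·AC·CC·AC·BC·AC·AC·AC·BC·AC·CC·AC·BC·AC
    A ↦ BC
    B ↦ CC
    C ↦ AC

A->BC, B->CC, C->AC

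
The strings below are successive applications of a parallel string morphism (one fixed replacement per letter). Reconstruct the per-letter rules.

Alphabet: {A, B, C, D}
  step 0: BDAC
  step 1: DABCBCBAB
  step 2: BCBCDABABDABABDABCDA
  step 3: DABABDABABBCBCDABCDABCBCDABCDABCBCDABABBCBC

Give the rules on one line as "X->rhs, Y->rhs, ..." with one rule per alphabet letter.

  step 2 ⇒ step 3: BCBCDABABDABABDABCDA ⇒ DA·BAB·DA·BAB·BC·BC·DA·BC·DA·BC·BC·DA·BC·DA·BC·BC·DA·BAB·BC·BC
    A ↦ BC
    B ↦ DA
    C ↦ BAB
    D ↦ BC

A->BC, B->DA, C->BAB, D->BC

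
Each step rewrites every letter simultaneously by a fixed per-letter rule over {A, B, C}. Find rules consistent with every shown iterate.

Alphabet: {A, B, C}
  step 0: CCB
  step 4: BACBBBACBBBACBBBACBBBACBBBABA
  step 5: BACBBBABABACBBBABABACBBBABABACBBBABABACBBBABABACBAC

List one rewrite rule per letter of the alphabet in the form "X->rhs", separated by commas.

  step 4 ⇒ step 5: BACBBBACBBBACBBBACBBBACBBBABA ⇒ BA·C·BB·BA·BA·BA·C·BB·BA·BA·BA·C·BB·BA·BA·BA·C·BB·BA·BA·BA·C·BB·BA·BA·BA·C·BA·C
    A ↦ C
    B ↦ BA
    C ↦ BB

A->C, B->BA, C->BB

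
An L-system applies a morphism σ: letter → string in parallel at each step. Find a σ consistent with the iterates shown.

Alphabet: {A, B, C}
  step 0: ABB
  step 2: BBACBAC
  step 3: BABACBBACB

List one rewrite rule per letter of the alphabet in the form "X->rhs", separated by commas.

A->C, B->BA, C->B

  step 2 ⇒ step 3: BBACBAC ⇒ BA·BA·C·B·BA·C·B
    A ↦ C
    B ↦ BA
    C ↦ B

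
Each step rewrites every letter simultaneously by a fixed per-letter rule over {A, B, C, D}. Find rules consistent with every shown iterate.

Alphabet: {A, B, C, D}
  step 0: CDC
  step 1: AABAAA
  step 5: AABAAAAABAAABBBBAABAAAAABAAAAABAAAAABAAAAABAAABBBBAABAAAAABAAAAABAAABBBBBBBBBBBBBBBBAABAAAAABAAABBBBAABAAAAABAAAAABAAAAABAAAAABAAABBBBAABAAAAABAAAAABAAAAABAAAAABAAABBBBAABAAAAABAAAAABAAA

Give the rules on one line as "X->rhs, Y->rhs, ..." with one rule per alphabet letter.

A->CDC, B->BB, C->AA, D->BA

  step 0 ⇒ step 1: CDC ⇒ AA·BA·AA
    C ↦ AA
    D ↦ BA
    A ↦ CDC  (constrained at step 1)
    B ↦ BB  (constrained at step 1)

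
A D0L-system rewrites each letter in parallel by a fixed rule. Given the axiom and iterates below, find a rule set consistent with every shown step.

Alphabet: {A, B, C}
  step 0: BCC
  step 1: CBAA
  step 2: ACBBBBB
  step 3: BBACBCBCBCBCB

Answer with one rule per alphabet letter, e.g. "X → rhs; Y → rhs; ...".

  step 2 ⇒ step 3: ACBBBBB ⇒ BB·A·CB·CB·CB·CB·CB
    A ↦ BB
    B ↦ CB
    C ↦ A

A->BB, B->CB, C->A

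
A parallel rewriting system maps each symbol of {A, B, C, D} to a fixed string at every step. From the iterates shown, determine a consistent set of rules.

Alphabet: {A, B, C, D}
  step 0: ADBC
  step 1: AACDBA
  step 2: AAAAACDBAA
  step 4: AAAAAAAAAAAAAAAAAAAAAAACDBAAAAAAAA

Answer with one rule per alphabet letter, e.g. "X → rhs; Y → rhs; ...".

A->AA, B->DB, C->A, D->C

  step 1 ⇒ step 2: AACDBA ⇒ AA·AA·A·C·DB·AA
    A ↦ AA
    B ↦ DB
    C ↦ A
    D ↦ C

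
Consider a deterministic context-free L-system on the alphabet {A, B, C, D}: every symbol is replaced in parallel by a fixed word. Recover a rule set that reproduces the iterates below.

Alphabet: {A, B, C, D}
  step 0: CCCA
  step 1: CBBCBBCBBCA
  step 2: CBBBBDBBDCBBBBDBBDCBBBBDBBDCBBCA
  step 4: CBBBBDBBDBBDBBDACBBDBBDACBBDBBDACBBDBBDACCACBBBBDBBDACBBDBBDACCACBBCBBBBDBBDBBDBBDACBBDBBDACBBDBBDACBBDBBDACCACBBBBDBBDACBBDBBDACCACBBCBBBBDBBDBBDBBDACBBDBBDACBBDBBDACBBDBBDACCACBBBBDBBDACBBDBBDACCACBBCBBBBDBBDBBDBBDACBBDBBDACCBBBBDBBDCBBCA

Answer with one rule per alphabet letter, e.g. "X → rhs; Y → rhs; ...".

  step 1 ⇒ step 2: CBBCBBCBBCA ⇒ CBB·BBD·BBD·CBB·BBD·BBD·CBB·BBD·BBD·CBB·CA
    A ↦ CA
    B ↦ BBD
    C ↦ CBB
    D ↦ AC  (constrained at step 2)

A->CA, B->BBD, C->CBB, D->AC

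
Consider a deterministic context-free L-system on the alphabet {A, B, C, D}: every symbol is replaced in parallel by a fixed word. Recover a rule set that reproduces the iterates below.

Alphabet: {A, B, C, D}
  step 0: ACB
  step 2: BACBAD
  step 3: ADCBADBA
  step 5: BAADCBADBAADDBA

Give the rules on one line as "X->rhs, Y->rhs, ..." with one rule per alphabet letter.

  step 2 ⇒ step 3: BACBAD ⇒ A·D·CB·A·D·BA
    A ↦ D
    B ↦ A
    C ↦ CB
    D ↦ BA

A->D, B->A, C->CB, D->BA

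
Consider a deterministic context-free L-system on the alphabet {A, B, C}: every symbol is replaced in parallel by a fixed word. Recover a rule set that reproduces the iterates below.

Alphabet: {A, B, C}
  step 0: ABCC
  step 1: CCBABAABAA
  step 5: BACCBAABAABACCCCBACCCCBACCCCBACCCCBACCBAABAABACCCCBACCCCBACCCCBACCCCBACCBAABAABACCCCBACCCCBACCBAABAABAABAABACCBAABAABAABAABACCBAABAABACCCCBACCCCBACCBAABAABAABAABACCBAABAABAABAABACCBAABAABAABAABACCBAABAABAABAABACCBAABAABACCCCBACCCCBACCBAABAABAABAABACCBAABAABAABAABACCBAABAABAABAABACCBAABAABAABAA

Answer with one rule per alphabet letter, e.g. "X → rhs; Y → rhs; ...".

  step 0 ⇒ step 1: ABCC ⇒ CC·BA·BAA·BAA
    A ↦ CC
    B ↦ BA
    C ↦ BAA

A->CC, B->BA, C->BAA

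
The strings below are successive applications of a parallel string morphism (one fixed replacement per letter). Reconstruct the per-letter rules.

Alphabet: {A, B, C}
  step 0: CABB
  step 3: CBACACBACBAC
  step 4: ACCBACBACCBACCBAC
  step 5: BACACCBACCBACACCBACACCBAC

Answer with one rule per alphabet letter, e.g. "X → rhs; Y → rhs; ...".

A->B, B->C, C->AC

  step 4 ⇒ step 5: ACCBACBACCBACCBAC ⇒ B·AC·AC·C·B·AC·C·B·AC·AC·C·B·AC·AC·C·B·AC
    A ↦ B
    B ↦ C
    C ↦ AC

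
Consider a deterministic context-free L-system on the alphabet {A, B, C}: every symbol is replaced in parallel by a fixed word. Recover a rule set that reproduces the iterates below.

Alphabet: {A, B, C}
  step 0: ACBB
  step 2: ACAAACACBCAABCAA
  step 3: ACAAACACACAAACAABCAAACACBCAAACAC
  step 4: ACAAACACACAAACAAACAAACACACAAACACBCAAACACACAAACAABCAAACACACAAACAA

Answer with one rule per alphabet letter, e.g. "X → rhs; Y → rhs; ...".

  step 3 ⇒ step 4: ACAAACACACAAACAABCAAACACBCAAACAC ⇒ AC·AA·AC·AC·AC·AA·AC·AA·AC·AA·AC·AC·AC·AA·AC·AC·BC·AA·AC·AC·AC·AA·AC·AA·BC·AA·AC·AC·AC·AA·AC·AA
    A ↦ AC
    B ↦ BC
    C ↦ AA

A->AC, B->BC, C->AA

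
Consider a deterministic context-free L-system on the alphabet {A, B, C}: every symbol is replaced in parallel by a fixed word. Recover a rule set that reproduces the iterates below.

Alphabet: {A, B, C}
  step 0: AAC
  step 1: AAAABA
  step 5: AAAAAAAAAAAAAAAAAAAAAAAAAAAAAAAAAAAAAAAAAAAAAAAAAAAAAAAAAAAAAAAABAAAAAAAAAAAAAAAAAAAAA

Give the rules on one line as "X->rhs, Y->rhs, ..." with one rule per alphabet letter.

A->AA, B->C, C->BA

  step 0 ⇒ step 1: AAC ⇒ AA·AA·BA
    A ↦ AA
    C ↦ BA
    B ↦ C  (constrained at step 1)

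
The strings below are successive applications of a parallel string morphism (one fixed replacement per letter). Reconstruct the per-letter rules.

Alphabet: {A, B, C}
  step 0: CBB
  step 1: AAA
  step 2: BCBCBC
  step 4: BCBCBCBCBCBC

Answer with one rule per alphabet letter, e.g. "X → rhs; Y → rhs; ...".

  step 1 ⇒ step 2: AAA ⇒ BC·BC·BC
    A ↦ BC
  step 0 ⇒ step 1: CBB ⇒ A·A·A
    B ↦ A
  step 0 ⇒ step 1: CBB ⇒ A·A·A
    C ↦ A

A->BC, B->A, C->A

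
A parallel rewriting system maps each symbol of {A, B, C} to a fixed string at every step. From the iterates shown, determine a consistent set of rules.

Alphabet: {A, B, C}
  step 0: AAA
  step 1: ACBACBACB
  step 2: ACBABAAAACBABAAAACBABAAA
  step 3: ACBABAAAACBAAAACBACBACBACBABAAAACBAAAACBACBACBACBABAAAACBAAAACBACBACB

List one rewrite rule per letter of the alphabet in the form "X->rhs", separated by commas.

  step 2 ⇒ step 3: ACBABAAAACBABAAAACBABAAA ⇒ ACB·AB·AAA·ACB·AAA·ACB·ACB·ACB·ACB·AB·AAA·ACB·AAA·ACB·ACB·ACB·ACB·AB·AAA·ACB·AAA·ACB·ACB·ACB
    A ↦ ACB
    B ↦ AAA
    C ↦ AB

A->ACB, B->AAA, C->AB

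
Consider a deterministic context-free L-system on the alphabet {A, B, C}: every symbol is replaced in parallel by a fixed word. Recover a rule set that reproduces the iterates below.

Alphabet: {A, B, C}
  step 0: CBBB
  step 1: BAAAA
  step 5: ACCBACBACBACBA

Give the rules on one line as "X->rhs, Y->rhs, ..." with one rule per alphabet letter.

  step 0 ⇒ step 1: CBBB ⇒ BA·A·A·A
    B ↦ A
    C ↦ BA
    A ↦ C  (constrained at step 1)

A->C, B->A, C->BA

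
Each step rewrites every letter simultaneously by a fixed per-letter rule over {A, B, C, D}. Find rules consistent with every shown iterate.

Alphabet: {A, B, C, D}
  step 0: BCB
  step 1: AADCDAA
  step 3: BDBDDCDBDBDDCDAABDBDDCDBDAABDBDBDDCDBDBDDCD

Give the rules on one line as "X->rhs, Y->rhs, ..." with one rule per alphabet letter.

A->DDC, B->AA, C->DCD, D->BD

  step 0 ⇒ step 1: BCB ⇒ AA·DCD·AA
    B ↦ AA
    C ↦ DCD
    A ↦ DDC  (constrained at step 1)
    D ↦ BD  (constrained at step 1)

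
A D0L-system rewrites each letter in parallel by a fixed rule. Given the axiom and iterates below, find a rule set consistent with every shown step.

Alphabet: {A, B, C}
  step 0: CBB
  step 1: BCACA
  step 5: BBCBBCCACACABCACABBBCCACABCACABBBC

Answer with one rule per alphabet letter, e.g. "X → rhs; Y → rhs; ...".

A->BC, B->CA, C->B

  step 0 ⇒ step 1: CBB ⇒ B·CA·CA
    B ↦ CA
    C ↦ B
    A ↦ BC  (constrained at step 1)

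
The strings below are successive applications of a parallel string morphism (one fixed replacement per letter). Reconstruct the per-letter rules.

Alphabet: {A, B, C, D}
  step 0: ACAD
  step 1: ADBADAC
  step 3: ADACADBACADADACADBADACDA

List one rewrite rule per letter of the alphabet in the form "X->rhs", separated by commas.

  step 0 ⇒ step 1: ACAD ⇒ AD·B·AD·AC
    A ↦ AD
    C ↦ B
    D ↦ AC
    B ↦ DA  (constrained at step 1)

A->AD, B->DA, C->B, D->AC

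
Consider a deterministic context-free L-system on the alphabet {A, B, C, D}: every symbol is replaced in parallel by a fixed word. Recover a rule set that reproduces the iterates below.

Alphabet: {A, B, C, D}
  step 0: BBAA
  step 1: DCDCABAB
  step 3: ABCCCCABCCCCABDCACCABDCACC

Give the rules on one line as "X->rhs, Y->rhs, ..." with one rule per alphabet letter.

A->AB, B->DC, C->CC, D->A

  step 0 ⇒ step 1: BBAA ⇒ DC·DC·AB·AB
    A ↦ AB
    B ↦ DC
    C ↦ CC  (constrained at step 1)
    D ↦ A  (constrained at step 1)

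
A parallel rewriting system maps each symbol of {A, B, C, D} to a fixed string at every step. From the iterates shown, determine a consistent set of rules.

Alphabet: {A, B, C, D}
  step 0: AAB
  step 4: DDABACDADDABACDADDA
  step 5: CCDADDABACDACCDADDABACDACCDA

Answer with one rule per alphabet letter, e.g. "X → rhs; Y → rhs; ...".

A->DA, B->D, C->BA, D->C

  step 4 ⇒ step 5: DDABACDADDABACDADDA ⇒ C·C·DA·D·DA·BA·C·DA·C·C·DA·D·DA·BA·C·DA·C·C·DA
    A ↦ DA
    B ↦ D
    C ↦ BA
    D ↦ C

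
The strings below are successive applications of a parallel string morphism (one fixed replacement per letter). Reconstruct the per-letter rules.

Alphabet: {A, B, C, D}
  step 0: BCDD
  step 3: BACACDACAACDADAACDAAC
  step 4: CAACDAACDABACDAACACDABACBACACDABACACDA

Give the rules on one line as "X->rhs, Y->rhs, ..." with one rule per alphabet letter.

  step 3 ⇒ step 4: BACACDACAACDADAACDAAC ⇒ CA·AC·DA·AC·DA·B·AC·DA·AC·AC·DA·B·AC·B·AC·AC·DA·B·AC·AC·DA
    A ↦ AC
    B ↦ CA
    C ↦ DA
    D ↦ B

A->AC, B->CA, C->DA, D->B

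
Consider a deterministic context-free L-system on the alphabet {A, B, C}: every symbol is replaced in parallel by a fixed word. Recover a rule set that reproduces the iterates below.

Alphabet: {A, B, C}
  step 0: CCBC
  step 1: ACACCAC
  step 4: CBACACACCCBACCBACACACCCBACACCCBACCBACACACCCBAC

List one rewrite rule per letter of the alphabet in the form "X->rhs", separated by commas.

  step 0 ⇒ step 1: CCBC ⇒ AC·AC·C·AC
    B ↦ C
    C ↦ AC
    A ↦ CB  (constrained at step 1)

A->CB, B->C, C->AC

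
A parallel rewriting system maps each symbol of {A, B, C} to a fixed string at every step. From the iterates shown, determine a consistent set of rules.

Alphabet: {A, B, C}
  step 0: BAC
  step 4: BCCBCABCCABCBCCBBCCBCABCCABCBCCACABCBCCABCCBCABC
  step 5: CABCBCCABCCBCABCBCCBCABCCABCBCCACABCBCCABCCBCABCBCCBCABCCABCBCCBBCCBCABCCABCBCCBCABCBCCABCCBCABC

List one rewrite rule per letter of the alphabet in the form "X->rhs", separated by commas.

  step 4 ⇒ step 5: BCCBCABCCABCBCCBBCCBCABCCABCBCCACABCBCCABCCBCABC ⇒ CA·BC·BC·CA·BC·CB·CA·BC·BC·CB·CA·BC·CA·BC·BC·CA·CA·BC·BC·CA·BC·CB·CA·BC·BC·CB·CA·BC·CA·BC·BC·CB·BC·CB·CA·BC·CA·BC·BC·CB·CA·BC·BC·CA·BC·CB·CA·BC
    A ↦ CB
    B ↦ CA
    C ↦ BC

A->CB, B->CA, C->BC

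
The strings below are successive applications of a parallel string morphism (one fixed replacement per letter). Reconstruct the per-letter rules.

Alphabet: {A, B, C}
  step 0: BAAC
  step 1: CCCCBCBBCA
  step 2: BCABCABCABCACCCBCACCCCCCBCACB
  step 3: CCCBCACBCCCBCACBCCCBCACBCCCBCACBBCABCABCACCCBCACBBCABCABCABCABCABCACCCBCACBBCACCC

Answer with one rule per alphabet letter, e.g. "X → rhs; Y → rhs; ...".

  step 2 ⇒ step 3: BCABCABCABCACCCBCACCCCCCBCACB ⇒ CCC·BCA·CB·CCC·BCA·CB·CCC·BCA·CB·CCC·BCA·CB·BCA·BCA·BCA·CCC·BCA·CB·BCA·BCA·BCA·BCA·BCA·BCA·CCC·BCA·CB·BCA·CCC
    A ↦ CB
    B ↦ CCC
    C ↦ BCA

A->CB, B->CCC, C->BCA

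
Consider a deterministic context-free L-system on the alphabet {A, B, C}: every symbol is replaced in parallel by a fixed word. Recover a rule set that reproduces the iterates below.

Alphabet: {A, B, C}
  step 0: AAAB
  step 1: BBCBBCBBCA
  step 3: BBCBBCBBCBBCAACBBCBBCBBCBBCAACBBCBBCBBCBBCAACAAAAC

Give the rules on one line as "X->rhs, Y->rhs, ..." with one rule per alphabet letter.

A->BBC, B->A, C->AAC

  step 0 ⇒ step 1: AAAB ⇒ BBC·BBC·BBC·A
    A ↦ BBC
    B ↦ A
    C ↦ AAC  (constrained at step 1)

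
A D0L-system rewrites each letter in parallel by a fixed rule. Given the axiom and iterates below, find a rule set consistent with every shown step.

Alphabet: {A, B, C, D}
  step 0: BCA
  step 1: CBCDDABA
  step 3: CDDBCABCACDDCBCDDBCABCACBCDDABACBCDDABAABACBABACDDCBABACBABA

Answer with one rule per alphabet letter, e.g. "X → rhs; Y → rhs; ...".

A->ABA, B->CB, C->CDD, D->BCA

  step 0 ⇒ step 1: BCA ⇒ CB·CDD·ABA
    A ↦ ABA
    B ↦ CB
    C ↦ CDD
    D ↦ BCA  (constrained at step 1)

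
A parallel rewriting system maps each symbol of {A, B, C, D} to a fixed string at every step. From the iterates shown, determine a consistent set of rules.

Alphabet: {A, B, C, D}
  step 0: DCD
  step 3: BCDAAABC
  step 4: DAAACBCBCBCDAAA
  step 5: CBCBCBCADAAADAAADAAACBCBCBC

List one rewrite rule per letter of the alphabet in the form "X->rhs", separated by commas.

A->BC, B->DAA, C->A, D->C

  step 4 ⇒ step 5: DAAACBCBCBCDAAA ⇒ C·BC·BC·BC·A·DAA·A·DAA·A·DAA·A·C·BC·BC·BC
    A ↦ BC
    B ↦ DAA
    C ↦ A
    D ↦ C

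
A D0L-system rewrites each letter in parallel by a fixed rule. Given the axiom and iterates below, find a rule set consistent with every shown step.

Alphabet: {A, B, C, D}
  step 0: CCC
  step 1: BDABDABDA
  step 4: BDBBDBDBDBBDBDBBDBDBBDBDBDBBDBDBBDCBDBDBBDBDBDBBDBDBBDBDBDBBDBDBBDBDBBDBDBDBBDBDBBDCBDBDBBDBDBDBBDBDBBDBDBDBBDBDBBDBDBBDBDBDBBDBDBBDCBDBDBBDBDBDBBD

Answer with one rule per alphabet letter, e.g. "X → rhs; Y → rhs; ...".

  step 0 ⇒ step 1: CCC ⇒ BDA·BDA·BDA
    C ↦ BDA
    A ↦ CBD  (constrained at step 1)
    B ↦ BD  (constrained at step 1)
    D ↦ BBD  (constrained at step 1)

A->CBD, B->BD, C->BDA, D->BBD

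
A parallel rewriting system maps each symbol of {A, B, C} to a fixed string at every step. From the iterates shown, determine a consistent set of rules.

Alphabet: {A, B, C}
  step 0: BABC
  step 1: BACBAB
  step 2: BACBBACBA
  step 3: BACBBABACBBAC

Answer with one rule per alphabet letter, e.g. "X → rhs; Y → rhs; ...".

  step 2 ⇒ step 3: BACBBACBA ⇒ BA·C·B·BA·BA·C·B·BA·C
    A ↦ C
    B ↦ BA
    C ↦ B

A->C, B->BA, C->B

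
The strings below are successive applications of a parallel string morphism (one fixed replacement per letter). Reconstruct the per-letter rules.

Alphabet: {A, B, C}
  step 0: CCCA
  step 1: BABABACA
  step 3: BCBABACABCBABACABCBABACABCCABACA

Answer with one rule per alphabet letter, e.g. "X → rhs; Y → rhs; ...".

A->CA, B->BC, C->BA

  step 0 ⇒ step 1: CCCA ⇒ BA·BA·BA·CA
    A ↦ CA
    C ↦ BA
    B ↦ BC  (constrained at step 1)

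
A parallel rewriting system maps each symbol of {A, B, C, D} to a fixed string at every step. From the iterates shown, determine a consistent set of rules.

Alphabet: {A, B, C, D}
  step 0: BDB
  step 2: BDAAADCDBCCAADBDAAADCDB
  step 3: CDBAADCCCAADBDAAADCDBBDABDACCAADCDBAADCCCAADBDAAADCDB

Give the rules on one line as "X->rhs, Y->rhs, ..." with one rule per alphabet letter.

A->C, B->CDB, C->BDA, D->AAD

  step 2 ⇒ step 3: BDAAADCDBCCAADBDAAADCDB ⇒ CDB·AAD·C·C·C·AAD·BDA·AAD·CDB·BDA·BDA·C·C·AAD·CDB·AAD·C·C·C·AAD·BDA·AAD·CDB
    A ↦ C
    B ↦ CDB
    C ↦ BDA
    D ↦ AAD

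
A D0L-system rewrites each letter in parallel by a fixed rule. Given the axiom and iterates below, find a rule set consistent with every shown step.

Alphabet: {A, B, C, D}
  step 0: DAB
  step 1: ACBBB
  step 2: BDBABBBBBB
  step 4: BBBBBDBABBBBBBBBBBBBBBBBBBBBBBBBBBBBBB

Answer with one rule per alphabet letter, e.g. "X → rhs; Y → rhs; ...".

A->B, B->BB, C->DBA, D->AC

  step 1 ⇒ step 2: ACBBB ⇒ B·DBA·BB·BB·BB
    A ↦ B
    B ↦ BB
    C ↦ DBA
  step 0 ⇒ step 1: DAB ⇒ AC·B·BB
    D ↦ AC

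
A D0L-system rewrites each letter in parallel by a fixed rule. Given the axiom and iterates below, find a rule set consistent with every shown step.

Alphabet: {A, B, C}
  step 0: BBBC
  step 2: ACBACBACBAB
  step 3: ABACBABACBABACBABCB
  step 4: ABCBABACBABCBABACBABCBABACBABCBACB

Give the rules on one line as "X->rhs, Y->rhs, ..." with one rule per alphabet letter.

  step 3 ⇒ step 4: ABACBABACBABACBABCB ⇒ AB·CB·AB·A·CB·AB·CB·AB·A·CB·AB·CB·AB·A·CB·AB·CB·A·CB
    A ↦ AB
    B ↦ CB
    C ↦ A

A->AB, B->CB, C->A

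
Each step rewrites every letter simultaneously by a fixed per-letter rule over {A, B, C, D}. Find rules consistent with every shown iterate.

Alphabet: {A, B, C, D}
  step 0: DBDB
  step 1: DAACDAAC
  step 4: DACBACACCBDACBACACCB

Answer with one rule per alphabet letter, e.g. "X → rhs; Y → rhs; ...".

A->C, B->AC, C->B, D->DA

  step 0 ⇒ step 1: DBDB ⇒ DA·AC·DA·AC
    B ↦ AC
    D ↦ DA
    A ↦ C  (constrained at step 1)
    C ↦ B  (constrained at step 1)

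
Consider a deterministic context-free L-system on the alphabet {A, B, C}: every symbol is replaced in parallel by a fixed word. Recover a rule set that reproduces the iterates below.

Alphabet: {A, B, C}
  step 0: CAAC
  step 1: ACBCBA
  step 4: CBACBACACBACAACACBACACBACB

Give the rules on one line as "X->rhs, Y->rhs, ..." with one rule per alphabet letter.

A->CB, B->CA, C->A

  step 0 ⇒ step 1: CAAC ⇒ A·CB·CB·A
    A ↦ CB
    C ↦ A
    B ↦ CA  (constrained at step 1)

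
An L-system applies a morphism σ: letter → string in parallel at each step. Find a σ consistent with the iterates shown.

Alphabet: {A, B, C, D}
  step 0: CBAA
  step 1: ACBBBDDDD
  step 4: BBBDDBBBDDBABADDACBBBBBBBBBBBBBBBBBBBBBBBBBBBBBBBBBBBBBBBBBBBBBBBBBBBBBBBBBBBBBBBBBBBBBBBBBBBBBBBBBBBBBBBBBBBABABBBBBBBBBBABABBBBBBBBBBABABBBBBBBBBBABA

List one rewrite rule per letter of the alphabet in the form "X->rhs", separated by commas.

A->DD, B->BBB, C->AC, D->BA

  step 0 ⇒ step 1: CBAA ⇒ AC·BBB·DD·DD
    A ↦ DD
    B ↦ BBB
    C ↦ AC
    D ↦ BA  (constrained at step 1)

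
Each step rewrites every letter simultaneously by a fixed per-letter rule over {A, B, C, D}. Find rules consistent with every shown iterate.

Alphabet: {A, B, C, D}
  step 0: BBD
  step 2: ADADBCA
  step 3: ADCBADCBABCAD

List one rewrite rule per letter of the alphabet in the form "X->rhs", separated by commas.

A->AD, B->A, C->BC, D->CB

  step 2 ⇒ step 3: ADADBCA ⇒ AD·CB·AD·CB·A·BC·AD
    A ↦ AD
    B ↦ A
    C ↦ BC
    D ↦ CB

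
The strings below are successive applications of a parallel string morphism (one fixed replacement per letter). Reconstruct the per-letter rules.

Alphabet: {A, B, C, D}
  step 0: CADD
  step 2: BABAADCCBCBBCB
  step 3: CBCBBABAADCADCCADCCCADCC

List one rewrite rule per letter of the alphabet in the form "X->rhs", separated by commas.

A->B, B->C, C->ADC, D->ABA

  step 2 ⇒ step 3: BABAADCCBCBBCB ⇒ C·B·C·B·B·ABA·ADC·ADC·C·ADC·C·C·ADC·C
    A ↦ B
    B ↦ C
    C ↦ ADC
    D ↦ ABA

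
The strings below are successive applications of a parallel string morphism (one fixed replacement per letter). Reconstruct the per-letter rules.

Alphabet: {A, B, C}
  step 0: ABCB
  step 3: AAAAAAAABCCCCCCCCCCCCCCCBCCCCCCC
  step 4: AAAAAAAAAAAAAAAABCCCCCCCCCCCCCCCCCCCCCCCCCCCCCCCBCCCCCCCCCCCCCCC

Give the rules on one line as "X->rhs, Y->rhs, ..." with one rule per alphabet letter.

A->AA, B->BC, C->CC

  step 3 ⇒ step 4: AAAAAAAABCCCCCCCCCCCCCCCBCCCCCCC ⇒ AA·AA·AA·AA·AA·AA·AA·AA·BC·CC·CC·CC·CC·CC·CC·CC·CC·CC·CC·CC·CC·CC·CC·CC·BC·CC·CC·CC·CC·CC·CC·CC
    A ↦ AA
    B ↦ BC
    C ↦ CC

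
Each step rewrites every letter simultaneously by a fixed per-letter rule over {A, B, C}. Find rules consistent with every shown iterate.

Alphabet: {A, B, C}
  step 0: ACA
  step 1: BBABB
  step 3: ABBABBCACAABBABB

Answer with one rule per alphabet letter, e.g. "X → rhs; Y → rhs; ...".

  step 0 ⇒ step 1: ACA ⇒ BB·A·BB
    A ↦ BB
    C ↦ A
    B ↦ CA  (constrained at step 1)

A->BB, B->CA, C->A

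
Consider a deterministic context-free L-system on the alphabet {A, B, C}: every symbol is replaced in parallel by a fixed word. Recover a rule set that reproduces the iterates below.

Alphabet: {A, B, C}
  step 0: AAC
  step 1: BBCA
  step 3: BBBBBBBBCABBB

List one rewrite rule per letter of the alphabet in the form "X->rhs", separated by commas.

  step 0 ⇒ step 1: AAC ⇒ B·B·CA
    A ↦ B
    C ↦ CA
    B ↦ BB  (constrained at step 1)

A->B, B->BB, C->CA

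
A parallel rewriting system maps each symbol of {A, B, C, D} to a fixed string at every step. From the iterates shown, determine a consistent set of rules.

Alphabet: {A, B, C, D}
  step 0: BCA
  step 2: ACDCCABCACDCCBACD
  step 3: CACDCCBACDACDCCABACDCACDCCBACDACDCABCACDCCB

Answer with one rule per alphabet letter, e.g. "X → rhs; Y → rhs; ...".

  step 2 ⇒ step 3: ACDCCABCACDCCBACD ⇒ C·ACD·CCB·ACD·ACD·C·CAB·ACD·C·ACD·CCB·ACD·ACD·CAB·C·ACD·CCB
    A ↦ C
    B ↦ CAB
    C ↦ ACD
    D ↦ CCB

A->C, B->CAB, C->ACD, D->CCB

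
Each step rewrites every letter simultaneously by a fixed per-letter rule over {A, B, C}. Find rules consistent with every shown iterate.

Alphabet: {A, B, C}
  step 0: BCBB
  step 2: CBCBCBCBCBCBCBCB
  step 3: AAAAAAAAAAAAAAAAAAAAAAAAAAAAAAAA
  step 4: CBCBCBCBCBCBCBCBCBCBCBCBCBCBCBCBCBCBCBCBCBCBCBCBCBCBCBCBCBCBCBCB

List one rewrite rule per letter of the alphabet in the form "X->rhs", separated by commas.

  step 3 ⇒ step 4: AAAAAAAAAAAAAAAAAAAAAAAAAAAAAAAA ⇒ CB·CB·CB·CB·CB·CB·CB·CB·CB·CB·CB·CB·CB·CB·CB·CB·CB·CB·CB·CB·CB·CB·CB·CB·CB·CB·CB·CB·CB·CB·CB·CB
    A ↦ CB
  step 2 ⇒ step 3: CBCBCBCBCBCBCBCB ⇒ AA·AA·AA·AA·AA·AA·AA·AA·AA·AA·AA·AA·AA·AA·AA·AA
    B ↦ AA
  step 2 ⇒ step 3: CBCBCBCBCBCBCBCB ⇒ AA·AA·AA·AA·AA·AA·AA·AA·AA·AA·AA·AA·AA·AA·AA·AA
    C ↦ AA

A->CB, B->AA, C->AA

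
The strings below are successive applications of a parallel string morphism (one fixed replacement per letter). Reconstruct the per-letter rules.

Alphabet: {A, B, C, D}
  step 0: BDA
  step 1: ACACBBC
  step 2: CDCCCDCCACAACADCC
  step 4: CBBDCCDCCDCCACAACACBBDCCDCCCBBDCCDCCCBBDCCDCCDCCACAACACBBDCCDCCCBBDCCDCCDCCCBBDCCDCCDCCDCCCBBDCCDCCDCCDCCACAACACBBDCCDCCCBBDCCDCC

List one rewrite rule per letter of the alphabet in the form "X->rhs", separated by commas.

A->C, B->ACA, C->DCC, D->CBB

  step 1 ⇒ step 2: ACACBBC ⇒ C·DCC·C·DCC·ACA·ACA·DCC
    A ↦ C
    B ↦ ACA
    C ↦ DCC
  step 0 ⇒ step 1: BDA ⇒ ACA·CBB·C
    D ↦ CBB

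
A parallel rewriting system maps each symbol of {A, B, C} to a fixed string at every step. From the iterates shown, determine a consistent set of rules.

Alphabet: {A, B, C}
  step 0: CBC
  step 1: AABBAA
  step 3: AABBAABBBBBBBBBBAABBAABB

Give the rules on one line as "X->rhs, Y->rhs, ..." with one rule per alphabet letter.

A->CB, B->BB, C->AA

  step 0 ⇒ step 1: CBC ⇒ AA·BB·AA
    B ↦ BB
    C ↦ AA
    A ↦ CB  (constrained at step 1)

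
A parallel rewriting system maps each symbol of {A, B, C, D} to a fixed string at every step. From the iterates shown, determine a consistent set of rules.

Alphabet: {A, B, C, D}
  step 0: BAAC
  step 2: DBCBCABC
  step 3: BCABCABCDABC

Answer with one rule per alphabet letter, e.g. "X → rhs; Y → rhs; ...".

  step 2 ⇒ step 3: DBCBCABC ⇒ BC·A·BC·A·BC·D·A·BC
    A ↦ D
    B ↦ A
    C ↦ BC
    D ↦ BC

A->D, B->A, C->BC, D->BC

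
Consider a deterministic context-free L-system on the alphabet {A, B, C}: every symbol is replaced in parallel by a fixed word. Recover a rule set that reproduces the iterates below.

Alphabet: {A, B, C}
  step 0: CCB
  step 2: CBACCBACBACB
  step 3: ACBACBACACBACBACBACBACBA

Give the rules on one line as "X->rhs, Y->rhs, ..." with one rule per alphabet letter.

  step 2 ⇒ step 3: CBACCBACBACB ⇒ AC·BA·CB·AC·AC·BA·CB·AC·BA·CB·AC·BA
    A ↦ CB
    B ↦ BA
    C ↦ AC

A->CB, B->BA, C->AC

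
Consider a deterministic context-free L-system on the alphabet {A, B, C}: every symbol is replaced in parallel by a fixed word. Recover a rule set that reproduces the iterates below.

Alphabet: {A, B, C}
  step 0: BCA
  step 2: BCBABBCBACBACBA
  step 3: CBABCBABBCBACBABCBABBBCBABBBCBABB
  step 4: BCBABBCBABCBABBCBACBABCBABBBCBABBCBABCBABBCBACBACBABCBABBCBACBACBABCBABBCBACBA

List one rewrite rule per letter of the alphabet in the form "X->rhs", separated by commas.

  step 3 ⇒ step 4: CBABCBABBCBACBABCBABBBCBABBBCBABB ⇒ B·CBA·BB·CBA·B·CBA·BB·CBA·CBA·B·CBA·BB·B·CBA·BB·CBA·B·CBA·BB·CBA·CBA·CBA·B·CBA·BB·CBA·CBA·CBA·B·CBA·BB·CBA·CBA
    A ↦ BB
    B ↦ CBA
    C ↦ B

A->BB, B->CBA, C->B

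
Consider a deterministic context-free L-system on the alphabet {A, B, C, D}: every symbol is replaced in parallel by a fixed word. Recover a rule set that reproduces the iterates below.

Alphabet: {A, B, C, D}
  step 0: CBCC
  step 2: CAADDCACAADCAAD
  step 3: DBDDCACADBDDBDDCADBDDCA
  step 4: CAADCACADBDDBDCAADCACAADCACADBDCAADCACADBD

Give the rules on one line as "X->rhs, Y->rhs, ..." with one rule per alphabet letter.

A->D, B->AD, C->DB, D->CA

  step 3 ⇒ step 4: DBDDCACADBDDBDDCADBDDCA ⇒ CA·AD·CA·CA·DB·D·DB·D·CA·AD·CA·CA·AD·CA·CA·DB·D·CA·AD·CA·CA·DB·D
    A ↦ D
    B ↦ AD
    C ↦ DB
    D ↦ CA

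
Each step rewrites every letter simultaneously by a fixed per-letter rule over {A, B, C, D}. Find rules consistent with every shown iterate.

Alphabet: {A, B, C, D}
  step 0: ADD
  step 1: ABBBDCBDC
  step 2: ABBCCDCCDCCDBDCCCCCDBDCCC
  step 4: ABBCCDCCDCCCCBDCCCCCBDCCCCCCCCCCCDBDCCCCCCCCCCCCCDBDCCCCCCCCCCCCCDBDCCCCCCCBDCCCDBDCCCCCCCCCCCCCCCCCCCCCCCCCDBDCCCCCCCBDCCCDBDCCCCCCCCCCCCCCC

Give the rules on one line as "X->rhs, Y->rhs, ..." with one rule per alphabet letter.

A->ABB, B->CCD, C->CC, D->BDC

  step 1 ⇒ step 2: ABBBDCBDC ⇒ ABB·CCD·CCD·CCD·BDC·CC·CCD·BDC·CC
    A ↦ ABB
    B ↦ CCD
    C ↦ CC
    D ↦ BDC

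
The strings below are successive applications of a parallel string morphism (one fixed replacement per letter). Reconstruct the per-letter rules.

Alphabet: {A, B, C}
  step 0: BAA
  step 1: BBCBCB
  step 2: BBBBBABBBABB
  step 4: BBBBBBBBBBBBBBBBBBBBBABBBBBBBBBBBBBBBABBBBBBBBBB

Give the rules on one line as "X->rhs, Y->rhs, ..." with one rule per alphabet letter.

A->CB, B->BB, C->BA

  step 1 ⇒ step 2: BBCBCB ⇒ BB·BB·BA·BB·BA·BB
    B ↦ BB
    C ↦ BA
  step 0 ⇒ step 1: BAA ⇒ BB·CB·CB
    A ↦ CB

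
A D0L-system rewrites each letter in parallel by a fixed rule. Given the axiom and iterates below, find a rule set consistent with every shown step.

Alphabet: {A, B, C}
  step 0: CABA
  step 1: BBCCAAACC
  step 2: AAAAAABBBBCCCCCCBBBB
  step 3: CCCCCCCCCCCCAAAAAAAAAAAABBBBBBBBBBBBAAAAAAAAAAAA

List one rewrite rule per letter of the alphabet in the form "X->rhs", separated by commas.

A->CC, B->AAA, C->BB

  step 2 ⇒ step 3: AAAAAABBBBCCCCCCBBBB ⇒ CC·CC·CC·CC·CC·CC·AAA·AAA·AAA·AAA·BB·BB·BB·BB·BB·BB·AAA·AAA·AAA·AAA
    A ↦ CC
    B ↦ AAA
    C ↦ BB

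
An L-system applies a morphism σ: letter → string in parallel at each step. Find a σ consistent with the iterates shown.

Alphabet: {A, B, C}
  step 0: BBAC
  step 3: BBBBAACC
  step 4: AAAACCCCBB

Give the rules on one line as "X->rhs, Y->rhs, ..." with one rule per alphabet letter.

  step 3 ⇒ step 4: BBBBAACC ⇒ A·A·A·A·CC·CC·B·B
    A ↦ CC
    B ↦ A
    C ↦ B

A->CC, B->A, C->B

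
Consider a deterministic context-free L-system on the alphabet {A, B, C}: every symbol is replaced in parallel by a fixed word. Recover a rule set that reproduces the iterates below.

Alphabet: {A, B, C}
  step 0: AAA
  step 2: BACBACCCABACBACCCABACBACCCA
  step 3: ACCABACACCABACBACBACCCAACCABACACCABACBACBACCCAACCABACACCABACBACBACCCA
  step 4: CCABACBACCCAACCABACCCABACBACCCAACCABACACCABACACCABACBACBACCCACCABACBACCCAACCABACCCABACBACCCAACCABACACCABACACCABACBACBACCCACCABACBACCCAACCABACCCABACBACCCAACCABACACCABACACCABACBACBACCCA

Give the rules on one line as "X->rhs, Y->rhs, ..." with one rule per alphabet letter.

  step 3 ⇒ step 4: ACCABACACCABACBACBACCCAACCABACACCABACBACBACCCAACCABACACCABACBACBACCCA ⇒ CCA·BAC·BAC·CCA·A·CCA·BAC·CCA·BAC·BAC·CCA·A·CCA·BAC·A·CCA·BAC·A·CCA·BAC·BAC·BAC·CCA·CCA·BAC·BAC·CCA·A·CCA·BAC·CCA·BAC·BAC·CCA·A·CCA·BAC·A·CCA·BAC·A·CCA·BAC·BAC·BAC·CCA·CCA·BAC·BAC·CCA·A·CCA·BAC·CCA·BAC·BAC·CCA·A·CCA·BAC·A·CCA·BAC·A·CCA·BAC·BAC·BAC·CCA
    A ↦ CCA
    B ↦ A
    C ↦ BAC

A->CCA, B->A, C->BAC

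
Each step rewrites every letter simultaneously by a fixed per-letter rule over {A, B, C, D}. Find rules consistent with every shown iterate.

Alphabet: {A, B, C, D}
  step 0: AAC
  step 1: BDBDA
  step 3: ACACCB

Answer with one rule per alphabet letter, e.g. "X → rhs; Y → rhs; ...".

A->BD, B->C, C->A, D->B

  step 0 ⇒ step 1: AAC ⇒ BD·BD·A
    A ↦ BD
    C ↦ A
    B ↦ C  (constrained at step 1)
    D ↦ B  (constrained at step 1)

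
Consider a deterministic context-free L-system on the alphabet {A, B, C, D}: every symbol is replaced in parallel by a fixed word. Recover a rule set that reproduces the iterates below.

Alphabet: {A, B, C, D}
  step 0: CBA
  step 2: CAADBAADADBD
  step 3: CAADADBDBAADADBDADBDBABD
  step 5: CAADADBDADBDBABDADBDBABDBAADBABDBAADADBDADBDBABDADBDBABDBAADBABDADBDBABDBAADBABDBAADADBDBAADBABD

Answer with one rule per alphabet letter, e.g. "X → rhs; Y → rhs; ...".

A->AD, B->BA, C->CA, D->BD

  step 2 ⇒ step 3: CAADBAADADBD ⇒ CA·AD·AD·BD·BA·AD·AD·BD·AD·BD·BA·BD
    A ↦ AD
    B ↦ BA
    C ↦ CA
    D ↦ BD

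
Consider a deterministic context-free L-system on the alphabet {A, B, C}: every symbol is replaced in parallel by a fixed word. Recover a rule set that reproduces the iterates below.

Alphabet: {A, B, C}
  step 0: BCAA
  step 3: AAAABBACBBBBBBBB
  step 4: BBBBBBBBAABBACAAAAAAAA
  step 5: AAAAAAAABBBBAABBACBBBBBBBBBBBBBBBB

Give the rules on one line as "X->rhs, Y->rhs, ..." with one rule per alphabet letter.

A->BB, B->A, C->AC

  step 4 ⇒ step 5: BBBBBBBBAABBACAAAAAAAA ⇒ A·A·A·A·A·A·A·A·BB·BB·A·A·BB·AC·BB·BB·BB·BB·BB·BB·BB·BB
    A ↦ BB
    B ↦ A
    C ↦ AC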